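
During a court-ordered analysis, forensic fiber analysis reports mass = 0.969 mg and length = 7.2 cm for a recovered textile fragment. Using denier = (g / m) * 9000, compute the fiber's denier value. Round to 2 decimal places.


Denier calculation:
Mass in grams = 0.969 mg / 1000 = 0.000969 g
Length in meters = 7.2 cm / 100 = 0.072 m
Linear density = mass / length = 0.000969 / 0.072 = 0.01345833 g/m
Denier = (g/m) * 9000 = 0.01345833 * 9000 = 121.12

121.12


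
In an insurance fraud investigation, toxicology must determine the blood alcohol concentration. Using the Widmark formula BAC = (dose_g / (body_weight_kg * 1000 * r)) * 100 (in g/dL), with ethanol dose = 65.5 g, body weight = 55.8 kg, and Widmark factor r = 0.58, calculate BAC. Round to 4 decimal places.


Applying the Widmark formula:
BAC = (dose_g / (body_wt * 1000 * r)) * 100
Denominator = 55.8 * 1000 * 0.58 = 32364
BAC = (65.5 / 32364) * 100
BAC = 0.2024 g/dL

0.2024


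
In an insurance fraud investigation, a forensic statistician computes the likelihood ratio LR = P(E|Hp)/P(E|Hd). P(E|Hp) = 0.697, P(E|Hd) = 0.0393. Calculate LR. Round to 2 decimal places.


Likelihood ratio calculation:
LR = P(E|Hp) / P(E|Hd)
LR = 0.697 / 0.0393
LR = 17.74

17.74


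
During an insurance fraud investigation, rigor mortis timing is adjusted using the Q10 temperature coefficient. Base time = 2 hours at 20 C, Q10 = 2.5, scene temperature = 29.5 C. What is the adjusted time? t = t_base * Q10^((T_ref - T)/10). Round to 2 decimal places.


Rigor mortis time adjustment:
Exponent = (T_ref - T_actual) / 10 = (20 - 29.5) / 10 = -0.95
Q10 factor = 2.5^-0.95 = 0.41875
t_adjusted = 2 * 0.41875 = 0.84 hours

0.84


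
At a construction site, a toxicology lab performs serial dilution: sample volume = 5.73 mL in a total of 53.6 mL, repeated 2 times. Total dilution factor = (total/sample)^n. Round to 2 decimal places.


Dilution factor calculation:
Single dilution = V_total / V_sample = 53.6 / 5.73 ≈ 9.354276
Number of dilutions = 2
Total DF = (53.6 / 5.73)^2 (full precision, rounded at the end) = 87.50

87.50


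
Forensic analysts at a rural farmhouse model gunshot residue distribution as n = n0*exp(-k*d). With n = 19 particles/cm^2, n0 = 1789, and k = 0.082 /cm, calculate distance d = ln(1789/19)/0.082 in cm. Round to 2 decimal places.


GSR distance calculation:
n0/n = 1789 / 19 = 94.157895
ln(n0/n) = 4.544973
d = 4.544973 / 0.082 = 55.43 cm

55.43


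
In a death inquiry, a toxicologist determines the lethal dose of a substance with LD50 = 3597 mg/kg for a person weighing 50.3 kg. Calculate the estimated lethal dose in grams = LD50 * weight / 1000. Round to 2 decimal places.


Lethal dose calculation:
Lethal dose = LD50 * body_weight / 1000
= 3597 * 50.3 / 1000
= 180929.1 / 1000
= 180.93 g

180.93


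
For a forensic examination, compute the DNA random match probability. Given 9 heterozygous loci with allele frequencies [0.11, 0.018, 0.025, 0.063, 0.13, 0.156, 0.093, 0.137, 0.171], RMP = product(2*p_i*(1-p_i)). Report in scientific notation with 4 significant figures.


Computing RMP for 9 loci:
Locus 1: 2 * 0.11 * 0.89 = 0.1958
Locus 2: 2 * 0.018 * 0.982 = 0.035352
Locus 3: 2 * 0.025 * 0.975 = 0.04875
Locus 4: 2 * 0.063 * 0.937 = 0.118062
Locus 5: 2 * 0.13 * 0.87 = 0.2262
Locus 6: 2 * 0.156 * 0.844 = 0.263328
Locus 7: 2 * 0.093 * 0.907 = 0.168702
Locus 8: 2 * 0.137 * 0.863 = 0.236462
Locus 9: 2 * 0.171 * 0.829 = 0.283518
RMP = 2.684e-08

2.684e-08


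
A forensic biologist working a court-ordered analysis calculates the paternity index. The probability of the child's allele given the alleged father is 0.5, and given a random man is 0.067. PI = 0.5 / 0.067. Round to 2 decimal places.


Paternity Index calculation:
PI = P(allele|father) / P(allele|random)
PI = 0.5 / 0.067
PI = 7.46

7.46


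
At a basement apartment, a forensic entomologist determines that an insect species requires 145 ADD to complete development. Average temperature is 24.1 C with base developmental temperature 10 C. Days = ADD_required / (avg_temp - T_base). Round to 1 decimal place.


Insect development time:
Effective temperature = avg_temp - T_base = 24.1 - 10 = 14.1 C
Days = ADD / effective_temp = 145 / 14.1 = 10.3 days

10.3


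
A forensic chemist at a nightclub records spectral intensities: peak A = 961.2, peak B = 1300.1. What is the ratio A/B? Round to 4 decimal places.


Spectral peak ratio:
Peak A = 961.2 counts
Peak B = 1300.1 counts
Ratio = 961.2 / 1300.1 = 0.7393

0.7393


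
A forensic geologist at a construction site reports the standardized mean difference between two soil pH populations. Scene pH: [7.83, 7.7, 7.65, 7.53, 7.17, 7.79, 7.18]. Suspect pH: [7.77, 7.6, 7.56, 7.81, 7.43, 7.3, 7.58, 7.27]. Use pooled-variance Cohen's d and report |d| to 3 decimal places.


Pooled-variance Cohen's d for soil pH comparison:
Scene mean = 52.85 / 7 = 7.55
Suspect mean = 60.32 / 8 = 7.54
Scene sample variance s_s^2 = 0.075033
Suspect sample variance s_c^2 = 0.039143
Pooled variance = ((n_s-1)*s_s^2 + (n_c-1)*s_c^2) / (n_s + n_c - 2) = 0.055708
Pooled SD = sqrt(0.055708) = 0.236025
Mean difference = 0.01
|d| = |0.01| / 0.236025 = 0.042

0.042


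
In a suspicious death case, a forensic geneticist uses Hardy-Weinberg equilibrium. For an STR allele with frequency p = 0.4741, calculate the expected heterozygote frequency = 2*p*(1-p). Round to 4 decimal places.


Hardy-Weinberg heterozygote frequency:
q = 1 - p = 1 - 0.4741 = 0.5259
2pq = 2 * 0.4741 * 0.5259 = 0.4987

0.4987


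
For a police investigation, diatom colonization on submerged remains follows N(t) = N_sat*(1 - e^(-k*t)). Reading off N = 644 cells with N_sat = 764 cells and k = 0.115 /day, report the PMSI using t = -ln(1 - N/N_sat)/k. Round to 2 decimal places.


PMSI from diatom colonization curve:
N / N_sat = 644 / 764 = 0.842932
1 - N/N_sat = 0.157068
ln(1 - N/N_sat) = -1.851076
t = -ln(1 - N/N_sat) / k = -(-1.851076) / 0.115 = 16.10 days

16.10


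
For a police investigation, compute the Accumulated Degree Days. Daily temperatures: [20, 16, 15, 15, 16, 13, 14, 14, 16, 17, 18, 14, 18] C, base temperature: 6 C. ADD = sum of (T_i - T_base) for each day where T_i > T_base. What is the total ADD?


Computing ADD day by day:
Day 1: max(0, 20 - 6) = 14
Day 2: max(0, 16 - 6) = 10
Day 3: max(0, 15 - 6) = 9
Day 4: max(0, 15 - 6) = 9
Day 5: max(0, 16 - 6) = 10
Day 6: max(0, 13 - 6) = 7
Day 7: max(0, 14 - 6) = 8
Day 8: max(0, 14 - 6) = 8
Day 9: max(0, 16 - 6) = 10
Day 10: max(0, 17 - 6) = 11
Day 11: max(0, 18 - 6) = 12
Day 12: max(0, 14 - 6) = 8
Day 13: max(0, 18 - 6) = 12
Total ADD = 128

128


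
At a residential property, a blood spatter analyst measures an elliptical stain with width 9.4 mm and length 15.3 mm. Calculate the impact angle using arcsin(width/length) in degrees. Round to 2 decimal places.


Blood spatter impact angle calculation:
width / length = 9.4 / 15.3 = 0.614379
angle = arcsin(0.614379)
angle = 37.91 degrees

37.91


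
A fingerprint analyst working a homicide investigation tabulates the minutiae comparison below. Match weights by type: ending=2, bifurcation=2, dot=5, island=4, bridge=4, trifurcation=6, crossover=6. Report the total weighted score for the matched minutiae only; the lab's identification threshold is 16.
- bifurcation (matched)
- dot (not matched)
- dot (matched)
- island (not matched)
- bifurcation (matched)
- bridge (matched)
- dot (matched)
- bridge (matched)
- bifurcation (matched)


Weighted minutiae match score:
  bifurcation: matched, +2 (running total 2)
  dot: not matched, +0
  dot: matched, +5 (running total 7)
  island: not matched, +0
  bifurcation: matched, +2 (running total 9)
  bridge: matched, +4 (running total 13)
  dot: matched, +5 (running total 18)
  bridge: matched, +4 (running total 22)
  bifurcation: matched, +2 (running total 24)
Total score = 24
Threshold = 16; verdict = identification

24


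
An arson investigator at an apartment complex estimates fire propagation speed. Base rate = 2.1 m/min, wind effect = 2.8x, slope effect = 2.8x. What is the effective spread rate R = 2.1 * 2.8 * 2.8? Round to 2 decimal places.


Fire spread rate calculation:
R = R0 * wind_factor * slope_factor
= 2.1 * 2.8 * 2.8
= 5.88 * 2.8
= 16.46 m/min

16.46


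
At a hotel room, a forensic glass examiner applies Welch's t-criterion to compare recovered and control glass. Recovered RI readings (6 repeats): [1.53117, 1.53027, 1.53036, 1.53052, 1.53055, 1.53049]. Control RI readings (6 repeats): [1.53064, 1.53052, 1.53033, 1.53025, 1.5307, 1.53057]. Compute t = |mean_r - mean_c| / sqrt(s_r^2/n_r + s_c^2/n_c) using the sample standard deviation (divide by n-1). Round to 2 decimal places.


Welch's t-criterion for glass RI comparison:
Recovered mean = sum / n_r = 9.18336 / 6 = 1.53056
Control mean = sum / n_c = 9.18301 / 6 = 1.5305017
Recovered sample variance s_r^2 = 1.0056e-07
Control sample variance s_c^2 = 3.12567e-08
Welch SE (unpooled) = sqrt(s_r^2/n_r + s_c^2/n_c) = sqrt(1.676e-08 + 5.20944e-09) = sqrt(2.19694e-08) = 0.000148221
|mean_r - mean_c| = 5.83333e-05
t = 5.83333e-05 / 0.000148221 = 0.39

0.39


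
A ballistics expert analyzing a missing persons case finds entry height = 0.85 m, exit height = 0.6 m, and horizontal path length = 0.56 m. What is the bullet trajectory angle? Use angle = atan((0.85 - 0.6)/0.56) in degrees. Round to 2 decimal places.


Bullet trajectory angle:
Height difference = 0.85 - 0.6 = 0.25 m
angle = atan(0.25 / 0.56)
angle = atan(0.446429)
angle = 24.06 degrees

24.06


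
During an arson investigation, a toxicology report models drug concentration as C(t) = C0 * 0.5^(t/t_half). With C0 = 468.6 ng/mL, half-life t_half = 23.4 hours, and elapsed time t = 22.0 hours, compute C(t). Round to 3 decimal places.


Drug concentration decay:
Number of half-lives = t / t_half = 22.0 / 23.4 = 0.940171
Decay factor = 0.5^0.940171 = 0.5211711
C(t) = 468.6 * 0.5211711 = 244.221 ng/mL

244.221


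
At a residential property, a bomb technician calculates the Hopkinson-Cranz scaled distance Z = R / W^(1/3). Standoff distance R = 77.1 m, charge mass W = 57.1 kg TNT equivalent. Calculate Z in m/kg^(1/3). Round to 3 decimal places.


Scaled distance calculation:
W^(1/3) = 57.1^(1/3) = 3.85075
Z = R / W^(1/3) = 77.1 / 3.85075
Z = 20.022 m/kg^(1/3)

20.022


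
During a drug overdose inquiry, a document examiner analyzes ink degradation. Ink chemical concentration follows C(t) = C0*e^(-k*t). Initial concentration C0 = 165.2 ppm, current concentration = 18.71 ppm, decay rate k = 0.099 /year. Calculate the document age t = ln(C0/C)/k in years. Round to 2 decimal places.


Document age estimation:
C0/C = 165.2 / 18.71 = 8.829503
ln(C0/C) = 2.178099
t = 2.178099 / 0.099 = 22.00 years

22.00


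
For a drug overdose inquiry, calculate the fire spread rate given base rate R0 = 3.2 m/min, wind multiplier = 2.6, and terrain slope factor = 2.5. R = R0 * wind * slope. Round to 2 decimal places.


Fire spread rate calculation:
R = R0 * wind_factor * slope_factor
= 3.2 * 2.6 * 2.5
= 8.32 * 2.5
= 20.80 m/min

20.80


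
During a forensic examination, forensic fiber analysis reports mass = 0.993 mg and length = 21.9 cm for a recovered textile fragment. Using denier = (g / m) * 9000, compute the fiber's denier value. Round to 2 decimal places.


Denier calculation:
Mass in grams = 0.993 mg / 1000 = 0.000993 g
Length in meters = 21.9 cm / 100 = 0.219 m
Linear density = mass / length = 0.000993 / 0.219 = 0.00453425 g/m
Denier = (g/m) * 9000 = 0.00453425 * 9000 = 40.81

40.81


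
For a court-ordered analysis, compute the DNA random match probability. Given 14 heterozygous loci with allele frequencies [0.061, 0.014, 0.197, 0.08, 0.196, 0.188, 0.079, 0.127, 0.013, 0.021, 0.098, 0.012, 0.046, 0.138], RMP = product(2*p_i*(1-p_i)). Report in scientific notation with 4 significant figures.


Computing RMP for 14 loci:
Locus 1: 2 * 0.061 * 0.939 = 0.114558
Locus 2: 2 * 0.014 * 0.986 = 0.027608
Locus 3: 2 * 0.197 * 0.803 = 0.316382
Locus 4: 2 * 0.08 * 0.92 = 0.1472
Locus 5: 2 * 0.196 * 0.804 = 0.315168
Locus 6: 2 * 0.188 * 0.812 = 0.305312
Locus 7: 2 * 0.079 * 0.921 = 0.145518
Locus 8: 2 * 0.127 * 0.873 = 0.221742
Locus 9: 2 * 0.013 * 0.987 = 0.025662
Locus 10: 2 * 0.021 * 0.979 = 0.041118
Locus 11: 2 * 0.098 * 0.902 = 0.176792
Locus 12: 2 * 0.012 * 0.988 = 0.023712
Locus 13: 2 * 0.046 * 0.954 = 0.087768
Locus 14: 2 * 0.138 * 0.862 = 0.237912
RMP = 4.224e-14

4.224e-14


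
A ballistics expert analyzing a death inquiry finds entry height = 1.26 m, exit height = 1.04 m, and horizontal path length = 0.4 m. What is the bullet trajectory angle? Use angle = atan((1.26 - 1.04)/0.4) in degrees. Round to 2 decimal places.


Bullet trajectory angle:
Height difference = 1.26 - 1.04 = 0.22 m
angle = atan(0.22 / 0.4)
angle = atan(0.55)
angle = 28.81 degrees

28.81


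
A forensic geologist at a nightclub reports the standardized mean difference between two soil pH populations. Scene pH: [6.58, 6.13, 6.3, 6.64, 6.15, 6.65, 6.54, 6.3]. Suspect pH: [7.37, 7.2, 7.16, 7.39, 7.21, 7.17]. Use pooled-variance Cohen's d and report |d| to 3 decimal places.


Pooled-variance Cohen's d for soil pH comparison:
Scene mean = 51.29 / 8 = 6.41125
Suspect mean = 43.5 / 6 = 7.25
Scene sample variance s_s^2 = 0.046641
Suspect sample variance s_c^2 = 0.01052
Pooled variance = ((n_s-1)*s_s^2 + (n_c-1)*s_c^2) / (n_s + n_c - 2) = 0.031591
Pooled SD = sqrt(0.031591) = 0.177739
Mean difference = -0.83875
|d| = |-0.83875| / 0.177739 = 4.719

4.719


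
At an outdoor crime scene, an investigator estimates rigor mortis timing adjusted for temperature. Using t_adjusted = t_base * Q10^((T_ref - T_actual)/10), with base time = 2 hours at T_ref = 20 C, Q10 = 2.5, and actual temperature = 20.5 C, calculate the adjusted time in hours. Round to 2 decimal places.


Rigor mortis time adjustment:
Exponent = (T_ref - T_actual) / 10 = (20 - 20.5) / 10 = -0.05
Q10 factor = 2.5^-0.05 = 0.95522
t_adjusted = 2 * 0.95522 = 1.91 hours

1.91


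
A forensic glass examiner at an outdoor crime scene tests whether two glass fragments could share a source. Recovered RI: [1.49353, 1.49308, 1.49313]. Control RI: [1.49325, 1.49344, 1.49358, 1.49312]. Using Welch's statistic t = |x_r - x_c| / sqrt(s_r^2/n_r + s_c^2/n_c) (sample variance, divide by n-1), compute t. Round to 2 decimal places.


Welch's t-criterion for glass RI comparison:
Recovered mean = sum / n_r = 4.47974 / 3 = 1.4932467
Control mean = sum / n_c = 5.97339 / 4 = 1.4933475
Recovered sample variance s_r^2 = 6.08333e-08
Control sample variance s_c^2 = 4.12917e-08
Welch SE (unpooled) = sqrt(s_r^2/n_r + s_c^2/n_c) = sqrt(2.02778e-08 + 1.03229e-08) = sqrt(3.06007e-08) = 0.000174931
|mean_r - mean_c| = 0.000100833
t = 0.000100833 / 0.000174931 = 0.58

0.58


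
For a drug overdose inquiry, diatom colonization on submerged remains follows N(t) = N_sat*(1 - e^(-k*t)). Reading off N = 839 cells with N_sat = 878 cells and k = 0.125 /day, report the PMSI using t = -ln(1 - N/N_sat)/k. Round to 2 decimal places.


PMSI from diatom colonization curve:
N / N_sat = 839 / 878 = 0.955581
1 - N/N_sat = 0.044419
ln(1 - N/N_sat) = -3.114088
t = -ln(1 - N/N_sat) / k = -(-3.114088) / 0.125 = 24.91 days

24.91


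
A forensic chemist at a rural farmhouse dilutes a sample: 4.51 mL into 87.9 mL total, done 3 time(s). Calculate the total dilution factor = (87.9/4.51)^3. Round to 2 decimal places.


Dilution factor calculation:
Single dilution = V_total / V_sample = 87.9 / 4.51 ≈ 19.490022
Number of dilutions = 3
Total DF = (87.9 / 4.51)^3 (full precision, rounded at the end) = 7403.50

7403.50


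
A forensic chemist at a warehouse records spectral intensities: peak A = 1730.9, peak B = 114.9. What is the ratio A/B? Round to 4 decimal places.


Spectral peak ratio:
Peak A = 1730.9 counts
Peak B = 114.9 counts
Ratio = 1730.9 / 114.9 = 15.0644

15.0644


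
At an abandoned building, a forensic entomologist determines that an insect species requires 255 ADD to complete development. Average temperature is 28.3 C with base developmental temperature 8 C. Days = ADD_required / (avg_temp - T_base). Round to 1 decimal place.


Insect development time:
Effective temperature = avg_temp - T_base = 28.3 - 8 = 20.3 C
Days = ADD / effective_temp = 255 / 20.3 = 12.6 days

12.6


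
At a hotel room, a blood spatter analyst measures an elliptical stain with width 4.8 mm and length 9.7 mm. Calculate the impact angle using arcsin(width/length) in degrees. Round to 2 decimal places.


Blood spatter impact angle calculation:
width / length = 4.8 / 9.7 = 0.494845
angle = arcsin(0.494845)
angle = 29.66 degrees

29.66


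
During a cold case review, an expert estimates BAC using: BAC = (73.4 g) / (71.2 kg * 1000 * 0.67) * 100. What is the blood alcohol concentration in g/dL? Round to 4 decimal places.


Applying the Widmark formula:
BAC = (dose_g / (body_wt * 1000 * r)) * 100
Denominator = 71.2 * 1000 * 0.67 = 47704
BAC = (73.4 / 47704) * 100
BAC = 0.1539 g/dL

0.1539


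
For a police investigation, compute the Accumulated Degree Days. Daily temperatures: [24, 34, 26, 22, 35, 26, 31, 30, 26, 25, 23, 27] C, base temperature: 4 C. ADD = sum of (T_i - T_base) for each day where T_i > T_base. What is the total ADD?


Computing ADD day by day:
Day 1: max(0, 24 - 4) = 20
Day 2: max(0, 34 - 4) = 30
Day 3: max(0, 26 - 4) = 22
Day 4: max(0, 22 - 4) = 18
Day 5: max(0, 35 - 4) = 31
Day 6: max(0, 26 - 4) = 22
Day 7: max(0, 31 - 4) = 27
Day 8: max(0, 30 - 4) = 26
Day 9: max(0, 26 - 4) = 22
Day 10: max(0, 25 - 4) = 21
Day 11: max(0, 23 - 4) = 19
Day 12: max(0, 27 - 4) = 23
Total ADD = 281

281


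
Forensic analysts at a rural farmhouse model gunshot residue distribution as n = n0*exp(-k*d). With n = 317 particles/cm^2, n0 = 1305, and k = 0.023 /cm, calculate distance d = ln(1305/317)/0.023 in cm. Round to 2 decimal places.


GSR distance calculation:
n0/n = 1305 / 317 = 4.116719
ln(n0/n) = 1.415056
d = 1.415056 / 0.023 = 61.52 cm

61.52


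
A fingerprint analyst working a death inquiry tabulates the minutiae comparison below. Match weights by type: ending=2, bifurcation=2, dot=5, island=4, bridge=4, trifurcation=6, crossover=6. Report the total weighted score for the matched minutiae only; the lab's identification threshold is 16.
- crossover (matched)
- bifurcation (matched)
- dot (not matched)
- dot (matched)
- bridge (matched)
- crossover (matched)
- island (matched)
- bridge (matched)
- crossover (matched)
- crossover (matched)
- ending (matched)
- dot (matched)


Weighted minutiae match score:
  crossover: matched, +6 (running total 6)
  bifurcation: matched, +2 (running total 8)
  dot: not matched, +0
  dot: matched, +5 (running total 13)
  bridge: matched, +4 (running total 17)
  crossover: matched, +6 (running total 23)
  island: matched, +4 (running total 27)
  bridge: matched, +4 (running total 31)
  crossover: matched, +6 (running total 37)
  crossover: matched, +6 (running total 43)
  ending: matched, +2 (running total 45)
  dot: matched, +5 (running total 50)
Total score = 50
Threshold = 16; verdict = identification

50


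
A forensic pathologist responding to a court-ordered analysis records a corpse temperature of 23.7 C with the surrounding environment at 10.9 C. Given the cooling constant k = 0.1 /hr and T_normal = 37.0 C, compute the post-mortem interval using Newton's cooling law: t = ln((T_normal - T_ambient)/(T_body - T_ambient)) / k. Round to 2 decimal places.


Using Newton's law of cooling:
t = ln((T_normal - T_ambient) / (T_body - T_ambient)) / k
T_normal - T_ambient = 26.1
T_body - T_ambient = 12.8
Ratio = 2.039063
ln(ratio) = 0.71249
t = 0.71249 / 0.1 = 7.12 hours

7.12


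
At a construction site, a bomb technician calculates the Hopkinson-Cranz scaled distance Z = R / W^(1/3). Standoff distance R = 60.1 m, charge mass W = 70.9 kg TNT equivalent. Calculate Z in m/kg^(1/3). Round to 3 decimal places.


Scaled distance calculation:
W^(1/3) = 70.9^(1/3) = 4.138873
Z = R / W^(1/3) = 60.1 / 4.138873
Z = 14.521 m/kg^(1/3)

14.521


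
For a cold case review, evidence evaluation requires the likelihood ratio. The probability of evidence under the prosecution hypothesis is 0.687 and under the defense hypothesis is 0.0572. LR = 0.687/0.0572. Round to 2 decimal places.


Likelihood ratio calculation:
LR = P(E|Hp) / P(E|Hd)
LR = 0.687 / 0.0572
LR = 12.01

12.01


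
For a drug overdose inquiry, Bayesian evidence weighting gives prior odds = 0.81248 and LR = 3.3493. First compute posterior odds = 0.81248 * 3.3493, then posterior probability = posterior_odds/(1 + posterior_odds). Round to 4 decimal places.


Bayesian evidence evaluation:
Posterior odds = prior_odds * LR = 0.81248 * 3.3493 = 2.721239
Posterior probability = posterior_odds / (1 + posterior_odds)
= 2.721239 / (1 + 2.721239)
= 2.721239 / 3.721239
= 0.7313

0.7313


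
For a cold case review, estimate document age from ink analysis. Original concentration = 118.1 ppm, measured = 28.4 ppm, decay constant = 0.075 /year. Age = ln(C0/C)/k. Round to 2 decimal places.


Document age estimation:
C0/C = 118.1 / 28.4 = 4.158451
ln(C0/C) = 1.425143
t = 1.425143 / 0.075 = 19.00 years

19.00


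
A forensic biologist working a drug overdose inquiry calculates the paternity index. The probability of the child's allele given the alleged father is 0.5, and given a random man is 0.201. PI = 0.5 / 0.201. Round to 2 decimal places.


Paternity Index calculation:
PI = P(allele|father) / P(allele|random)
PI = 0.5 / 0.201
PI = 2.49

2.49


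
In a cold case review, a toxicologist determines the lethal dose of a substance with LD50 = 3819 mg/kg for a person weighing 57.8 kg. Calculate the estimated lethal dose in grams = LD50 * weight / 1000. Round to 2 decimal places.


Lethal dose calculation:
Lethal dose = LD50 * body_weight / 1000
= 3819 * 57.8 / 1000
= 220738.2 / 1000
= 220.74 g

220.74


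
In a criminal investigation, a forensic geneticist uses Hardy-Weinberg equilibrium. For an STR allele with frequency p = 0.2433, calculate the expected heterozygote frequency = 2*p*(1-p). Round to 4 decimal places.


Hardy-Weinberg heterozygote frequency:
q = 1 - p = 1 - 0.2433 = 0.7567
2pq = 2 * 0.2433 * 0.7567 = 0.3682

0.3682


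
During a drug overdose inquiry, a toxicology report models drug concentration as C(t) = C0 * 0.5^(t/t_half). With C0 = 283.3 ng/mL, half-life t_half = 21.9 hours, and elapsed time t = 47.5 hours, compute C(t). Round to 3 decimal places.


Drug concentration decay:
Number of half-lives = t / t_half = 47.5 / 21.9 = 2.16895
Decay factor = 0.5^2.16895 = 0.22237246
C(t) = 283.3 * 0.22237246 = 62.998 ng/mL

62.998


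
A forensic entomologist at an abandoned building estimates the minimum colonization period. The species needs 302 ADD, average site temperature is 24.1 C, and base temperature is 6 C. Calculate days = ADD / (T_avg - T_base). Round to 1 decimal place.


Insect development time:
Effective temperature = avg_temp - T_base = 24.1 - 6 = 18.1 C
Days = ADD / effective_temp = 302 / 18.1 = 16.7 days

16.7


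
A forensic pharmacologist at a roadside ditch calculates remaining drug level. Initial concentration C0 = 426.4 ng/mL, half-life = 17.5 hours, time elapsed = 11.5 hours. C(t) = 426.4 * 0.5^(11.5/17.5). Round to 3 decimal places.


Drug concentration decay:
Number of half-lives = t / t_half = 11.5 / 17.5 = 0.657143
Decay factor = 0.5^0.657143 = 0.63413284
C(t) = 426.4 * 0.63413284 = 270.394 ng/mL

270.394


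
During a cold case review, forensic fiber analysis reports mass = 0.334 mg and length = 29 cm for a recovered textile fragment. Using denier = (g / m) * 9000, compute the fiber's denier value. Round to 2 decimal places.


Denier calculation:
Mass in grams = 0.334 mg / 1000 = 0.000334 g
Length in meters = 29 cm / 100 = 0.29 m
Linear density = mass / length = 0.000334 / 0.29 = 0.00115172 g/m
Denier = (g/m) * 9000 = 0.00115172 * 9000 = 10.37

10.37


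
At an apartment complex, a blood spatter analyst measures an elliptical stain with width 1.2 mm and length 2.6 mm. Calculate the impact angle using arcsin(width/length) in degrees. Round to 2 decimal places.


Blood spatter impact angle calculation:
width / length = 1.2 / 2.6 = 0.461538
angle = arcsin(0.461538)
angle = 27.49 degrees

27.49


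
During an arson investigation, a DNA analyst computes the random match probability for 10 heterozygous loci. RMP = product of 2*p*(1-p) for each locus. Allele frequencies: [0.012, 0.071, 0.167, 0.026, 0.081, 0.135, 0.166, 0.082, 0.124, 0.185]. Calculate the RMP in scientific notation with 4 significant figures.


Computing RMP for 10 loci:
Locus 1: 2 * 0.012 * 0.988 = 0.023712
Locus 2: 2 * 0.071 * 0.929 = 0.131918
Locus 3: 2 * 0.167 * 0.833 = 0.278222
Locus 4: 2 * 0.026 * 0.974 = 0.050648
Locus 5: 2 * 0.081 * 0.919 = 0.148878
Locus 6: 2 * 0.135 * 0.865 = 0.23355
Locus 7: 2 * 0.166 * 0.834 = 0.276888
Locus 8: 2 * 0.082 * 0.918 = 0.150552
Locus 9: 2 * 0.124 * 0.876 = 0.217248
Locus 10: 2 * 0.185 * 0.815 = 0.30155
RMP = 4.185e-09

4.185e-09


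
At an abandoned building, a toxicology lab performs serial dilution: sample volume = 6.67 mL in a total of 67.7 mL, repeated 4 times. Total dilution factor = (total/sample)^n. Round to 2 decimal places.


Dilution factor calculation:
Single dilution = V_total / V_sample = 67.7 / 6.67 ≈ 10.149925
Number of dilutions = 4
Total DF = (67.7 / 6.67)^4 (full precision, rounded at the end) = 10613.32

10613.32


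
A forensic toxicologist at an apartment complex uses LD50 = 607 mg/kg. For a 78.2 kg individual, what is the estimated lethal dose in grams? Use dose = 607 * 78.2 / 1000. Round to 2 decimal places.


Lethal dose calculation:
Lethal dose = LD50 * body_weight / 1000
= 607 * 78.2 / 1000
= 47467.4 / 1000
= 47.47 g

47.47


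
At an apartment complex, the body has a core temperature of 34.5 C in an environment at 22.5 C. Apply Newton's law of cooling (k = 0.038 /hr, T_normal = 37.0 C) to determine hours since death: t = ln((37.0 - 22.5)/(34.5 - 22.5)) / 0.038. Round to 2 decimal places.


Using Newton's law of cooling:
t = ln((T_normal - T_ambient) / (T_body - T_ambient)) / k
T_normal - T_ambient = 14.5
T_body - T_ambient = 12.0
Ratio = 1.208333
ln(ratio) = 0.189242
t = 0.189242 / 0.038 = 4.98 hours

4.98


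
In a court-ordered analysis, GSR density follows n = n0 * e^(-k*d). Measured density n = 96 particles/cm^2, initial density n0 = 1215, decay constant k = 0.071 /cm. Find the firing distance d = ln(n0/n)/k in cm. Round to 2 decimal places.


GSR distance calculation:
n0/n = 1215 / 96 = 12.65625
ln(n0/n) = 2.538151
d = 2.538151 / 0.071 = 35.75 cm

35.75


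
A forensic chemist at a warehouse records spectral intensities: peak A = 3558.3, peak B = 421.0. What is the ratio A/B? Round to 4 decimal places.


Spectral peak ratio:
Peak A = 3558.3 counts
Peak B = 421.0 counts
Ratio = 3558.3 / 421.0 = 8.4520

8.4520


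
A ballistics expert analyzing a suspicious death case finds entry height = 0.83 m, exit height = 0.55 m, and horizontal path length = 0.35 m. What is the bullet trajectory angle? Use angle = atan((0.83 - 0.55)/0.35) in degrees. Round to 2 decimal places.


Bullet trajectory angle:
Height difference = 0.83 - 0.55 = 0.28 m
angle = atan(0.28 / 0.35)
angle = atan(0.8)
angle = 38.66 degrees

38.66


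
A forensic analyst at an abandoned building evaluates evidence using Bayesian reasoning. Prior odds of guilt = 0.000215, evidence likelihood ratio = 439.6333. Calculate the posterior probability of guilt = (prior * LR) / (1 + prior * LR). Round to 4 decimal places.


Bayesian evidence evaluation:
Posterior odds = prior_odds * LR = 0.000215 * 439.6333 = 0.09452116
Posterior probability = posterior_odds / (1 + posterior_odds)
= 0.09452116 / (1 + 0.09452116)
= 0.09452116 / 1.09452116
= 0.0864

0.0864


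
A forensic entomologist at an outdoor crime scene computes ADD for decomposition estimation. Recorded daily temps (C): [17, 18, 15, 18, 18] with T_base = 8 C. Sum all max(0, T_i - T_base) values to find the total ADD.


Computing ADD day by day:
Day 1: max(0, 17 - 8) = 9
Day 2: max(0, 18 - 8) = 10
Day 3: max(0, 15 - 8) = 7
Day 4: max(0, 18 - 8) = 10
Day 5: max(0, 18 - 8) = 10
Total ADD = 46

46


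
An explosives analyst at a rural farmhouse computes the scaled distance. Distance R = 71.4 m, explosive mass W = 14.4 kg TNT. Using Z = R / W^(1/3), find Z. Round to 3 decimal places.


Scaled distance calculation:
W^(1/3) = 14.4^(1/3) = 2.432881
Z = R / W^(1/3) = 71.4 / 2.432881
Z = 29.348 m/kg^(1/3)

29.348


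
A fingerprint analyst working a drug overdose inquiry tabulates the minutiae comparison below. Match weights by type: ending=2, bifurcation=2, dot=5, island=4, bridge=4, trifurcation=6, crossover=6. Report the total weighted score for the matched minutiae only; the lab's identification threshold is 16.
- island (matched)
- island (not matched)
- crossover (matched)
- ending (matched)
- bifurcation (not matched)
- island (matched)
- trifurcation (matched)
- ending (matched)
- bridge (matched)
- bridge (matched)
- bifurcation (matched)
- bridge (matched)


Weighted minutiae match score:
  island: matched, +4 (running total 4)
  island: not matched, +0
  crossover: matched, +6 (running total 10)
  ending: matched, +2 (running total 12)
  bifurcation: not matched, +0
  island: matched, +4 (running total 16)
  trifurcation: matched, +6 (running total 22)
  ending: matched, +2 (running total 24)
  bridge: matched, +4 (running total 28)
  bridge: matched, +4 (running total 32)
  bifurcation: matched, +2 (running total 34)
  bridge: matched, +4 (running total 38)
Total score = 38
Threshold = 16; verdict = identification

38


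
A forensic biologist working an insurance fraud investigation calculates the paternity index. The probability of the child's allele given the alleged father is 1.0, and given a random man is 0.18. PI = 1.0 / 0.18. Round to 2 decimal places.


Paternity Index calculation:
PI = P(allele|father) / P(allele|random)
PI = 1.0 / 0.18
PI = 5.56

5.56


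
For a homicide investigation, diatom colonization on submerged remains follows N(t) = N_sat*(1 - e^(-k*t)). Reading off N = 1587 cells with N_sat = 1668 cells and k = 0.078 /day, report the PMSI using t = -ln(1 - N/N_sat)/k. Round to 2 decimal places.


PMSI from diatom colonization curve:
N / N_sat = 1587 / 1668 = 0.951439
1 - N/N_sat = 0.048561
ln(1 - N/N_sat) = -3.024935
t = -ln(1 - N/N_sat) / k = -(-3.024935) / 0.078 = 38.78 days

38.78


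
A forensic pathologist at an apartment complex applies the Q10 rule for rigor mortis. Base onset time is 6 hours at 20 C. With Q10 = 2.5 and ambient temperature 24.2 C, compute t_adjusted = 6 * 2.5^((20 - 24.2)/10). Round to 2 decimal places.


Rigor mortis time adjustment:
Exponent = (T_ref - T_actual) / 10 = (20 - 24.2) / 10 = -0.42
Q10 factor = 2.5^-0.42 = 0.68056
t_adjusted = 6 * 0.68056 = 4.08 hours

4.08


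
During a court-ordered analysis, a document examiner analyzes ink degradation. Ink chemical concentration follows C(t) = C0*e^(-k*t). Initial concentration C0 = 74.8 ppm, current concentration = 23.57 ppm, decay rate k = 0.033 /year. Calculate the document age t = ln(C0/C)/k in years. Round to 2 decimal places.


Document age estimation:
C0/C = 74.8 / 23.57 = 3.173526
ln(C0/C) = 1.154843
t = 1.154843 / 0.033 = 35.00 years

35.00


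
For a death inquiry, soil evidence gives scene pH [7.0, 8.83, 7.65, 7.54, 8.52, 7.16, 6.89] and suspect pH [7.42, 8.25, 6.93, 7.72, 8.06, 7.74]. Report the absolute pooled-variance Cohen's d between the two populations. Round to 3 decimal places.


Pooled-variance Cohen's d for soil pH comparison:
Scene mean = 53.59 / 7 = 7.655714
Suspect mean = 46.12 / 6 = 7.686667
Scene sample variance s_s^2 = 0.566895
Suspect sample variance s_c^2 = 0.220867
Pooled variance = ((n_s-1)*s_s^2 + (n_c-1)*s_c^2) / (n_s + n_c - 2) = 0.40961
Pooled SD = sqrt(0.40961) = 0.640008
Mean difference = -0.030952
|d| = |-0.030952| / 0.640008 = 0.048

0.048


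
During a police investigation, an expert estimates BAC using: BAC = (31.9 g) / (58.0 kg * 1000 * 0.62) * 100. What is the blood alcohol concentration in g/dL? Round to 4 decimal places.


Applying the Widmark formula:
BAC = (dose_g / (body_wt * 1000 * r)) * 100
Denominator = 58.0 * 1000 * 0.62 = 35960
BAC = (31.9 / 35960) * 100
BAC = 0.0887 g/dL

0.0887


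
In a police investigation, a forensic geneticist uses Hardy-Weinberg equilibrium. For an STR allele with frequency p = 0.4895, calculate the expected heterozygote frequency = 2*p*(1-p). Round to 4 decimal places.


Hardy-Weinberg heterozygote frequency:
q = 1 - p = 1 - 0.4895 = 0.5105
2pq = 2 * 0.4895 * 0.5105 = 0.4998

0.4998


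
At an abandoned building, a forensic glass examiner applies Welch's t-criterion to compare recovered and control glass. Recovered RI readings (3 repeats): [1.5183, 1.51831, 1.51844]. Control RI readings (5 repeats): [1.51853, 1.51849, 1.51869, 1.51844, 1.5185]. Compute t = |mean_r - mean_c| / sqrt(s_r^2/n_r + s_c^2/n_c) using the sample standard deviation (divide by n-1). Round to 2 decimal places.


Welch's t-criterion for glass RI comparison:
Recovered mean = sum / n_r = 4.55505 / 3 = 1.51835
Control mean = sum / n_c = 7.59265 / 5 = 1.51853
Recovered sample variance s_r^2 = 6.1e-09
Control sample variance s_c^2 = 9.05e-09
Welch SE (unpooled) = sqrt(s_r^2/n_r + s_c^2/n_c) = sqrt(2.03333e-09 + 1.81e-09) = sqrt(3.84333e-09) = 6.19946e-05
|mean_r - mean_c| = 0.00018
t = 0.00018 / 6.19946e-05 = 2.90

2.90


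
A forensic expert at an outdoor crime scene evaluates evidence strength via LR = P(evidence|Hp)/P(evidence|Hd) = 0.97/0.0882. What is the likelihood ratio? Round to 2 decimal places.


Likelihood ratio calculation:
LR = P(E|Hp) / P(E|Hd)
LR = 0.97 / 0.0882
LR = 11.00

11.00


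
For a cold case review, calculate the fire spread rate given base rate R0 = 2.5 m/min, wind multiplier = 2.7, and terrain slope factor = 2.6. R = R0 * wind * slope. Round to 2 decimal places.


Fire spread rate calculation:
R = R0 * wind_factor * slope_factor
= 2.5 * 2.7 * 2.6
= 6.75 * 2.6
= 17.55 m/min

17.55


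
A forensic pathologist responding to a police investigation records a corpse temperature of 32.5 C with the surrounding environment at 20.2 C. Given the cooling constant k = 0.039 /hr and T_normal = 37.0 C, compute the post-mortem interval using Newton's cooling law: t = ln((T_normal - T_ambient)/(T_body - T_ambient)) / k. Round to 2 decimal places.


Using Newton's law of cooling:
t = ln((T_normal - T_ambient) / (T_body - T_ambient)) / k
T_normal - T_ambient = 16.8
T_body - T_ambient = 12.3
Ratio = 1.365854
ln(ratio) = 0.31178
t = 0.31178 / 0.039 = 7.99 hours

7.99


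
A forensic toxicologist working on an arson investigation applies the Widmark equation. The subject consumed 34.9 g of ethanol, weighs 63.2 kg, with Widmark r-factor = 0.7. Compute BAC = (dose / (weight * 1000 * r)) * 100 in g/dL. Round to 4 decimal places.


Applying the Widmark formula:
BAC = (dose_g / (body_wt * 1000 * r)) * 100
Denominator = 63.2 * 1000 * 0.7 = 44240
BAC = (34.9 / 44240) * 100
BAC = 0.0789 g/dL

0.0789


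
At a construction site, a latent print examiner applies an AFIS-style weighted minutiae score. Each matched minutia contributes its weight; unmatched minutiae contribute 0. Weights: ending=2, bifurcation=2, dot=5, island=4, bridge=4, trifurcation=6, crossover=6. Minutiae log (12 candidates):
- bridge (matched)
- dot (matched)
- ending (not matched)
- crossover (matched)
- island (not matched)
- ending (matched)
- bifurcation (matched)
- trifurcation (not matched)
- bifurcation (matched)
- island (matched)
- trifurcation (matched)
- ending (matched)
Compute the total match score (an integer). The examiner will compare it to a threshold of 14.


Weighted minutiae match score:
  bridge: matched, +4 (running total 4)
  dot: matched, +5 (running total 9)
  ending: not matched, +0
  crossover: matched, +6 (running total 15)
  island: not matched, +0
  ending: matched, +2 (running total 17)
  bifurcation: matched, +2 (running total 19)
  trifurcation: not matched, +0
  bifurcation: matched, +2 (running total 21)
  island: matched, +4 (running total 25)
  trifurcation: matched, +6 (running total 31)
  ending: matched, +2 (running total 33)
Total score = 33
Threshold = 14; verdict = identification

33


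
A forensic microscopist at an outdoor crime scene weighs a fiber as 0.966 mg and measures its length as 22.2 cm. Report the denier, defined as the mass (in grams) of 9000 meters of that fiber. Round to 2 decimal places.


Denier calculation:
Mass in grams = 0.966 mg / 1000 = 0.000966 g
Length in meters = 22.2 cm / 100 = 0.222 m
Linear density = mass / length = 0.000966 / 0.222 = 0.00435135 g/m
Denier = (g/m) * 9000 = 0.00435135 * 9000 = 39.16

39.16


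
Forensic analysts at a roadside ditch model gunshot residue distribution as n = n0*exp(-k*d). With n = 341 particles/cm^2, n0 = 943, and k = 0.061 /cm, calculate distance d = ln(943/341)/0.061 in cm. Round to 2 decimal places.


GSR distance calculation:
n0/n = 943 / 341 = 2.765396
ln(n0/n) = 1.017184
d = 1.017184 / 0.061 = 16.68 cm

16.68


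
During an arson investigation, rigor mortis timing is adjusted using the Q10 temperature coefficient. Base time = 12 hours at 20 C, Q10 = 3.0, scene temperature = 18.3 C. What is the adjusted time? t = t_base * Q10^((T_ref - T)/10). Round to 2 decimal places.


Rigor mortis time adjustment:
Exponent = (T_ref - T_actual) / 10 = (20 - 18.3) / 10 = 0.17
Q10 factor = 3.0^0.17 = 1.20534
t_adjusted = 12 * 1.20534 = 14.46 hours

14.46


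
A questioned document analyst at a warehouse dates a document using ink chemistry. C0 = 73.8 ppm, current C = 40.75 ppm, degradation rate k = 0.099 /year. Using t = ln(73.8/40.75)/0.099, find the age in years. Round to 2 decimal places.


Document age estimation:
C0/C = 73.8 / 40.75 = 1.811043
ln(C0/C) = 0.593903
t = 0.593903 / 0.099 = 6.00 years

6.00


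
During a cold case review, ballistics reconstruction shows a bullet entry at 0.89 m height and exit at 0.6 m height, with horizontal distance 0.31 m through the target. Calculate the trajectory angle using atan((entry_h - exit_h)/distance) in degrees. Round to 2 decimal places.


Bullet trajectory angle:
Height difference = 0.89 - 0.6 = 0.29 m
angle = atan(0.29 / 0.31)
angle = atan(0.935484)
angle = 43.09 degrees

43.09


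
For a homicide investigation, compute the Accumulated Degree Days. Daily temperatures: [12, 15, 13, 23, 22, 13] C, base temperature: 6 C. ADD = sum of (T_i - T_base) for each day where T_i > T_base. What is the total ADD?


Computing ADD day by day:
Day 1: max(0, 12 - 6) = 6
Day 2: max(0, 15 - 6) = 9
Day 3: max(0, 13 - 6) = 7
Day 4: max(0, 23 - 6) = 17
Day 5: max(0, 22 - 6) = 16
Day 6: max(0, 13 - 6) = 7
Total ADD = 62

62


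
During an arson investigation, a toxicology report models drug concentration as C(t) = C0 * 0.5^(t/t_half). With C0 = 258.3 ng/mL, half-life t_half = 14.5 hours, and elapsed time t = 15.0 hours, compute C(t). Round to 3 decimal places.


Drug concentration decay:
Number of half-lives = t / t_half = 15.0 / 14.5 = 1.034483
Decay factor = 0.5^1.034483 = 0.4881908
C(t) = 258.3 * 0.4881908 = 126.100 ng/mL

126.100


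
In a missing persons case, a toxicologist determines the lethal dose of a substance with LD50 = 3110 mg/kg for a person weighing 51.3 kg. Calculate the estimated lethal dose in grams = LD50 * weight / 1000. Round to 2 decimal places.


Lethal dose calculation:
Lethal dose = LD50 * body_weight / 1000
= 3110 * 51.3 / 1000
= 159543 / 1000
= 159.54 g

159.54


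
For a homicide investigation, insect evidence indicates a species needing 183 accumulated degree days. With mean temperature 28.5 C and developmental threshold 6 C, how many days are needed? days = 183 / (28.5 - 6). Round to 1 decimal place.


Insect development time:
Effective temperature = avg_temp - T_base = 28.5 - 6 = 22.5 C
Days = ADD / effective_temp = 183 / 22.5 = 8.1 days

8.1


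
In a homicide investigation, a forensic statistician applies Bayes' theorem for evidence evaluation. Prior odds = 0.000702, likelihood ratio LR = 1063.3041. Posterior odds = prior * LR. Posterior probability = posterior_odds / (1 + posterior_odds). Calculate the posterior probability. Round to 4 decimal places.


Bayesian evidence evaluation:
Posterior odds = prior_odds * LR = 0.000702 * 1063.3041 = 0.7464395
Posterior probability = posterior_odds / (1 + posterior_odds)
= 0.7464395 / (1 + 0.7464395)
= 0.7464395 / 1.7464395
= 0.4274

0.4274
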